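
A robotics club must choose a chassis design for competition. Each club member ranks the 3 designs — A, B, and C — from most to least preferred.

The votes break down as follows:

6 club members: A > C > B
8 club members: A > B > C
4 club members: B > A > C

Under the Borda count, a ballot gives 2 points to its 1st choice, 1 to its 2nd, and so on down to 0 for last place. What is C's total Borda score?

6

Borda scores:
  A: 6·2 + 8·2 + 4·1 = 32
  B: 6·0 + 8·1 + 4·2 = 16
  C: 6·1 + 8·0 + 4·0 = 6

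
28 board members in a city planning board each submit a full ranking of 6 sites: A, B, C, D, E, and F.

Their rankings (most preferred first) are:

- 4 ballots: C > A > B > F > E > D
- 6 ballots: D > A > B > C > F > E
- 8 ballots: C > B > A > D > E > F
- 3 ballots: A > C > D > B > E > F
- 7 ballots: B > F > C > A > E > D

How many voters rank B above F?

28

Ballots ranking B above F: 4+6+8+3+7 = 28.
Ballots ranking F above B: 0.
So 28 of 28 voters prefer B to F.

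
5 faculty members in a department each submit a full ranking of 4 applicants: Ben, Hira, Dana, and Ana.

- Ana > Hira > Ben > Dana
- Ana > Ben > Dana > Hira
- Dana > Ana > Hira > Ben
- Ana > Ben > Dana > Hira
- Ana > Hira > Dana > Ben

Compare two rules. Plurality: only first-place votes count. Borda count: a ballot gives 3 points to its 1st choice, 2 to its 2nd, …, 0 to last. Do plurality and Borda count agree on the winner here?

Yes

Plurality first-place counts: Ben 0, Hira 0, Dana 1, Ana 4 → Ana.
Borda totals: Ben 5, Hira 5, Dana 6, Ana 14 → Ana.
The two rules agree on Ana.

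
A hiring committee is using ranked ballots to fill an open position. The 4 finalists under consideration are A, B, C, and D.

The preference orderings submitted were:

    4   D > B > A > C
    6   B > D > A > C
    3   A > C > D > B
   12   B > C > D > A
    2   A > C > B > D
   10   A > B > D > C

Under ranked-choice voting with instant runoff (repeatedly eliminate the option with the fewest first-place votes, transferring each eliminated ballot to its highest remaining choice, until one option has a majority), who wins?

Round 1: B 18, A 15, D 4, C 0. C has the fewest and is eliminated.
Round 2: B 18, A 15, D 4. D has the fewest and is eliminated.
Round 3: B 22, A 15. B has a majority.

B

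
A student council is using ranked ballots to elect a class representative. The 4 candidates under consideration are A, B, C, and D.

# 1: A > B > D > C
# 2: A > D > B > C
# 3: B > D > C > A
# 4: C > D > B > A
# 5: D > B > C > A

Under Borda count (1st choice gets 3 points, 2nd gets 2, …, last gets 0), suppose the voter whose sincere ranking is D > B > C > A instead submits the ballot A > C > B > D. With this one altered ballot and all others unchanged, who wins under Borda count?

Borda totals with the altered ballot: A 9, B 8, C 6, D 7.
The switch changes the winner from D to A.

A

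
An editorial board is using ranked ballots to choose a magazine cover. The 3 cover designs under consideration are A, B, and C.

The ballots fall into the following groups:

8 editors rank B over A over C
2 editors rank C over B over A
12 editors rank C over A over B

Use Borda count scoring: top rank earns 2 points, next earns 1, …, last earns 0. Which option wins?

Borda scores:
  A: 8·1 + 2·0 + 12·1 = 20
  B: 8·2 + 2·1 + 12·0 = 18
  C: 8·0 + 2·2 + 12·2 = 28
C has the highest total.

C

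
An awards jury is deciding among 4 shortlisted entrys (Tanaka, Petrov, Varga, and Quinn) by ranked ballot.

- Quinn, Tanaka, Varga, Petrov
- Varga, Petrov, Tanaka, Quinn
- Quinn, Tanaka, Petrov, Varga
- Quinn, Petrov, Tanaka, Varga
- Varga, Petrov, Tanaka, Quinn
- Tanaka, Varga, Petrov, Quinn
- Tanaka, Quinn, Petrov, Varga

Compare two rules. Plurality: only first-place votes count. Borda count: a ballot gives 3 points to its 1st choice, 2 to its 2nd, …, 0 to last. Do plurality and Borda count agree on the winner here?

No

Plurality first-place counts: Tanaka 2, Petrov 0, Varga 2, Quinn 3 → Quinn.
Borda totals: Tanaka 13, Petrov 9, Varga 9, Quinn 11 → Tanaka.
The two rules disagree: plurality picks Quinn, Borda picks Tanaka.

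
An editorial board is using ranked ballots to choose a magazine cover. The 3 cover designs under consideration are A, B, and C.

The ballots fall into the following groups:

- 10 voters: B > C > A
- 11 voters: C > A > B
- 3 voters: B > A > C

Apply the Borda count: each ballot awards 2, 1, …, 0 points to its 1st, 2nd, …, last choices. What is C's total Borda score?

32

Borda scores:
  A: 10·0 + 11·1 + 3·1 = 14
  B: 10·2 + 11·0 + 3·2 = 26
  C: 10·1 + 11·2 + 3·0 = 32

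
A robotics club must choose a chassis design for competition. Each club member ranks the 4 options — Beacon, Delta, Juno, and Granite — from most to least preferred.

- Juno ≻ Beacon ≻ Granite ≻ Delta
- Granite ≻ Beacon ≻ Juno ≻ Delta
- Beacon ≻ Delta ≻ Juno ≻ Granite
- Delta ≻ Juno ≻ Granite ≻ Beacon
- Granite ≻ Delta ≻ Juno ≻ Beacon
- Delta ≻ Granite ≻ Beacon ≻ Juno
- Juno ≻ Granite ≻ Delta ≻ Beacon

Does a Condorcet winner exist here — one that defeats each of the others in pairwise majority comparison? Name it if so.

Head-to-head results (7 voters total):
Beacon vs Delta: Delta wins 4–3.
Beacon vs Juno: Juno wins 4–3.
Beacon vs Granite: Granite wins 5–2.
Delta vs Juno: Delta wins 4–3.
Delta vs Granite: Granite wins 4–3.
Juno vs Granite: Juno wins 4–3.
No candidate beats all others: Delta beats Juno beats Granite beats Delta, a majority cycle.

None — there is no Condorcet winner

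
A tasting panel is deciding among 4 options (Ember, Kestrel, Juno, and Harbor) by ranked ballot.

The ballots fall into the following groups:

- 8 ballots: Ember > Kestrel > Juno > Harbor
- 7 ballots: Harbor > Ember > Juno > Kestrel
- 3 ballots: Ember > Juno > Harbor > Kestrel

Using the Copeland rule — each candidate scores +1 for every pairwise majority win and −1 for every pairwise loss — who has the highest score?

Pairwise results:
  Ember vs Kestrel: Ember wins 18–0.
  Ember vs Juno: Ember wins 18–0.
  Ember vs Harbor: Ember wins 11–7.
  Kestrel vs Juno: Juno wins 10–8.
  Kestrel vs Harbor: Harbor wins 10–8.
  Juno vs Harbor: Juno wins 11–7.
Copeland scores (wins − losses):
  Ember: 3 − 0 = 3
  Kestrel: 0 − 3 = -3
  Juno: 2 − 1 = 1
  Harbor: 1 − 2 = -1
Ember has the best Copeland score.

Ember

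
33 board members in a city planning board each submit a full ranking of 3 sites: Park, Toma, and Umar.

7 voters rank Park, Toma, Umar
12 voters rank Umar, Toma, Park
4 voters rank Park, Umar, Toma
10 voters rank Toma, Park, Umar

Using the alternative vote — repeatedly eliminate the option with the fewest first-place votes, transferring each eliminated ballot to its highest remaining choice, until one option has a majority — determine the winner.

Park

Round 1: Umar 12, Park 11, Toma 10. Toma has the fewest and is eliminated.
Round 2: Park 21, Umar 12. Park has a majority.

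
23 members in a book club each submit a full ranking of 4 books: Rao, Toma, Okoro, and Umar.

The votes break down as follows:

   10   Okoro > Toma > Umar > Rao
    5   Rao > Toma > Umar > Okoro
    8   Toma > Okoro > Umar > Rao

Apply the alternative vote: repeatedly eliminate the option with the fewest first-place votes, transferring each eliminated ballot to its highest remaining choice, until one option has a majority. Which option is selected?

Toma

Round 1: Okoro 10, Toma 8, Rao 5, Umar 0. Umar has the fewest and is eliminated.
Round 2: Okoro 10, Toma 8, Rao 5. Rao has the fewest and is eliminated.
Round 3: Toma 13, Okoro 10. Toma has a majority.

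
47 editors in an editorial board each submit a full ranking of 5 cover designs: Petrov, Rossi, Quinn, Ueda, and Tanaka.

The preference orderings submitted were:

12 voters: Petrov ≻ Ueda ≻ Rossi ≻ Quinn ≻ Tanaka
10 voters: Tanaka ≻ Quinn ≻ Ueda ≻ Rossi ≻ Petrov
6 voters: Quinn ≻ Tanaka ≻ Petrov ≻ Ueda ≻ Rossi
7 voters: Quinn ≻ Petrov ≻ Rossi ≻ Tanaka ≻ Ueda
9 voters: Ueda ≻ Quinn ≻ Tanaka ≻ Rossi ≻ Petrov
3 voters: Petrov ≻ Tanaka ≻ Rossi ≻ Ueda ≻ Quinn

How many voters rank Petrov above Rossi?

28

Ballots ranking Petrov above Rossi: 12+6+7+3 = 28.
Ballots ranking Rossi above Petrov: 10+9 = 19.
So 28 of 47 voters prefer Petrov to Rossi.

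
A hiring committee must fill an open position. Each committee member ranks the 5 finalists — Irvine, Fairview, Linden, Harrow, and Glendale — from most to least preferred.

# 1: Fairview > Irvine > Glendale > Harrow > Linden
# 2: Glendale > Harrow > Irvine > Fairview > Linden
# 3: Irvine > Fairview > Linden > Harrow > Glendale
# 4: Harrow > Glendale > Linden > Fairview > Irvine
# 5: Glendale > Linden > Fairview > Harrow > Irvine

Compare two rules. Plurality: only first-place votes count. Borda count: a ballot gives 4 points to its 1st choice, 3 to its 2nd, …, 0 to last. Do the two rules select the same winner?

Plurality first-place counts: Irvine 1, Fairview 1, Linden 0, Harrow 1, Glendale 2 → Glendale.
Borda totals: Irvine 9, Fairview 11, Linden 7, Harrow 10, Glendale 13 → Glendale.
The two rules agree on Glendale.

Yes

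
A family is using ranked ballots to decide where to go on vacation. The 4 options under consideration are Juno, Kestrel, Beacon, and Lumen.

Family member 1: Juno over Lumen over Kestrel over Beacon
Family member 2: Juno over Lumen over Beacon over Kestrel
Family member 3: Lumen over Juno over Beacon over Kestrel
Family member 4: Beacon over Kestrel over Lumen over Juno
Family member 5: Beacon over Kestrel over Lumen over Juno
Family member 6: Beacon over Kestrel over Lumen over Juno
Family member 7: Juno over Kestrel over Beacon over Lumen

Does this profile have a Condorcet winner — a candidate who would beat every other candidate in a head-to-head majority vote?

No

Head-to-head results (7 voters total):
Juno vs Kestrel: Juno wins 4–3.
Juno vs Beacon: Juno wins 4–3.
Juno vs Lumen: Lumen wins 4–3.
Kestrel vs Beacon: Beacon wins 5–2.
Kestrel vs Lumen: Kestrel wins 4–3.
Beacon vs Lumen: Beacon wins 4–3.
No candidate beats all others: Juno beats Kestrel beats Lumen beats Juno, a majority cycle.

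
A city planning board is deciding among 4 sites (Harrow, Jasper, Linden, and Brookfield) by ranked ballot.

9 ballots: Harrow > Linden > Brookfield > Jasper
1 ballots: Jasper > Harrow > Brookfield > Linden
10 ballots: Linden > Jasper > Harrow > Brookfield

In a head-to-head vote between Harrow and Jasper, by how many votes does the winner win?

2

Ballots ranking Harrow above Jasper: 9.
Ballots ranking Jasper above Harrow: 1+10 = 11.
Jasper wins 11–9, a margin of 2.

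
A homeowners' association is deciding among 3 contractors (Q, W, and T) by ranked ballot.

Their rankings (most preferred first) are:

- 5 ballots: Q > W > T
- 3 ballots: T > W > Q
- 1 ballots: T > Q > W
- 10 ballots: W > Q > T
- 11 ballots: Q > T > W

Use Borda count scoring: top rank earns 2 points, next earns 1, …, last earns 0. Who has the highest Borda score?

Q

Borda scores:
  Q: 5·2 + 3·0 + 1 + 10·1 + 11·2 = 43
  W: 5·1 + 3·1 + 0 + 10·2 + 11·0 = 28
  T: 5·0 + 3·2 + 2 + 10·0 + 11·1 = 19
Q has the highest total.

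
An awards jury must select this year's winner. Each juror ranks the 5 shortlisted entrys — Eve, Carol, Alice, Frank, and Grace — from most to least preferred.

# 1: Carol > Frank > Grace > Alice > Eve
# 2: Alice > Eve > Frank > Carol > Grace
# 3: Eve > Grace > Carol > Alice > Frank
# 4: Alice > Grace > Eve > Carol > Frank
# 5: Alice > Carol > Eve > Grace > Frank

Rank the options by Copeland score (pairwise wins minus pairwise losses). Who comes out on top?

Alice

Pairwise results:
  Eve vs Carol: Eve wins 3–2.
  Eve vs Alice: Alice wins 4–1.
  Eve vs Frank: Eve wins 4–1.
  Eve vs Grace: Eve wins 3–2.
  Carol vs Alice: Alice wins 3–2.
  Carol vs Frank: Carol wins 4–1.
  Carol vs Grace: Carol wins 3–2.
  Alice vs Frank: Alice wins 4–1.
  Alice vs Grace: Alice wins 3–2.
  Frank vs Grace: Grace wins 3–2.
Copeland scores (wins − losses):
  Eve: 3 − 1 = 2
  Carol: 2 − 2 = 0
  Alice: 4 − 0 = 4
  Frank: 0 − 4 = -4
  Grace: 1 − 3 = -2
Alice has the best Copeland score.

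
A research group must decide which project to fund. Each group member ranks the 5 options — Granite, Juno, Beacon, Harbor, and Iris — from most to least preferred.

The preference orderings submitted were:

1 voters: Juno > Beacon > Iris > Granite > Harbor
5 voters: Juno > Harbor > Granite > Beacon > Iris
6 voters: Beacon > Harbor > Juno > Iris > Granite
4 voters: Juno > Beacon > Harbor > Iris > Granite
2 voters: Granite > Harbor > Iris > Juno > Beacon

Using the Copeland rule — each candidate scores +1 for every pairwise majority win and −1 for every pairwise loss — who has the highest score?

Juno

Pairwise results:
  Granite vs Juno: Juno wins 16–2.
  Granite vs Beacon: Beacon wins 11–7.
  Granite vs Harbor: Harbor wins 15–3.
  Granite vs Iris: Iris wins 11–7.
  Juno vs Beacon: Juno wins 12–6.
  Juno vs Harbor: Juno wins 10–8.
  Juno vs Iris: Juno wins 16–2.
  Beacon vs Harbor: Beacon wins 11–7.
  Beacon vs Iris: Beacon wins 16–2.
  Harbor vs Iris: Harbor wins 17–1.
Copeland scores (wins − losses):
  Granite: 0 − 4 = -4
  Juno: 4 − 0 = 4
  Beacon: 3 − 1 = 2
  Harbor: 2 − 2 = 0
  Iris: 1 − 3 = -2
Juno has the best Copeland score.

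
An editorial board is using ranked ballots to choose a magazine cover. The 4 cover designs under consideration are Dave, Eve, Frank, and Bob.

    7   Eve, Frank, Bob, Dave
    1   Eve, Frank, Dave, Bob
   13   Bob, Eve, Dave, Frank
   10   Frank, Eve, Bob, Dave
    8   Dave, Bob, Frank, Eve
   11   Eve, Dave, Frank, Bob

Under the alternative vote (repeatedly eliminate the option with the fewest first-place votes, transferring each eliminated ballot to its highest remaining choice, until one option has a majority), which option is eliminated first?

Round 1: Eve 19, Bob 13, Frank 10, Dave 8. Dave has the fewest and is eliminated.
Round 2: Bob 21, Eve 19, Frank 10. Frank has the fewest and is eliminated.
Round 3: Eve 29, Bob 21. Eve has a majority.

Dave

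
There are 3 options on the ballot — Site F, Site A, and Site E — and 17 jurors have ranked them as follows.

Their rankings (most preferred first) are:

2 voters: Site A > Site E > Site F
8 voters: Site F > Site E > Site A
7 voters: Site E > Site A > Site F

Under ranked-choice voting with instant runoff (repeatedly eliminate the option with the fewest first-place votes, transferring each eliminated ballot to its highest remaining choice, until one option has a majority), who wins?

Site E

Round 1: Site F 8, Site E 7, Site A 2. Site A has the fewest and is eliminated.
Round 2: Site E 9, Site F 8. Site E has a majority.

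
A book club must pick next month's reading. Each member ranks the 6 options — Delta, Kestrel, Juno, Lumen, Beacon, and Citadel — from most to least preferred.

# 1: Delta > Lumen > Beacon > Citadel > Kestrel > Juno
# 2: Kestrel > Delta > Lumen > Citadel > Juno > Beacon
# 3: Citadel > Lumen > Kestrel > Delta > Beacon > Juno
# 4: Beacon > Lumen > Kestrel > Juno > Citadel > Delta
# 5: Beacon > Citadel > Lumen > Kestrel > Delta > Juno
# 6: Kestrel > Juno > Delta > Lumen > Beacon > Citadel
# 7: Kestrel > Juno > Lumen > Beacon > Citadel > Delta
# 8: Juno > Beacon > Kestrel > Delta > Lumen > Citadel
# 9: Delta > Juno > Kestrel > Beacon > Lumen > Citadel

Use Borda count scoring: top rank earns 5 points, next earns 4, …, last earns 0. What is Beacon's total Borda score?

Borda scores:
  Delta: 5 + 4 + 2 + 0 + 1 + 3 + 0 + 2 + 5 = 22
  Kestrel: 1 + 5 + 3 + 3 + 2 + 5 + 5 + 3 + 3 = 30
  Juno: 0 + 1 + 0 + 2 + 0 + 4 + 4 + 5 + 4 = 20
  Lumen: 4 + 3 + 4 + 4 + 3 + 2 + 3 + 1 + 1 = 25
  Beacon: 3 + 0 + 1 + 5 + 5 + 1 + 2 + 4 + 2 = 23
  Citadel: 2 + 2 + 5 + 1 + 4 + 0 + 1 + 0 + 0 = 15

23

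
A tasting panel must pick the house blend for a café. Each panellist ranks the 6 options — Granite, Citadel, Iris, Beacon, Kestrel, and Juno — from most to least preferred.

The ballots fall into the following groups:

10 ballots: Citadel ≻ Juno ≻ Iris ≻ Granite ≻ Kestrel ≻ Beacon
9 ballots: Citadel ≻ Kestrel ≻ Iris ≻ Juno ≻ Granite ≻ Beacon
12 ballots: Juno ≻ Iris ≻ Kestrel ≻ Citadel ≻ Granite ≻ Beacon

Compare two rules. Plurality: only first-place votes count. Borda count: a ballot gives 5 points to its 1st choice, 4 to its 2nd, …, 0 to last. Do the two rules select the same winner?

Plurality first-place counts: Granite 0, Citadel 19, Iris 0, Beacon 0, Kestrel 0, Juno 12 → Citadel.
Borda totals: Granite 41, Citadel 119, Iris 105, Beacon 0, Kestrel 82, Juno 118 → Citadel.
The two rules agree on Citadel.

Yes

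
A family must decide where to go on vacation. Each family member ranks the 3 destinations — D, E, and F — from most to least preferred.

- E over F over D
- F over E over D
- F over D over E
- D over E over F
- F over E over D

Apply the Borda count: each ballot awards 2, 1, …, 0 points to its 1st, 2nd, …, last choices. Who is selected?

Borda scores:
  D: 0 + 0 + 1 + 2 + 0 = 3
  E: 2 + 1 + 0 + 1 + 1 = 5
  F: 1 + 2 + 2 + 0 + 2 = 7
F has the highest total.

F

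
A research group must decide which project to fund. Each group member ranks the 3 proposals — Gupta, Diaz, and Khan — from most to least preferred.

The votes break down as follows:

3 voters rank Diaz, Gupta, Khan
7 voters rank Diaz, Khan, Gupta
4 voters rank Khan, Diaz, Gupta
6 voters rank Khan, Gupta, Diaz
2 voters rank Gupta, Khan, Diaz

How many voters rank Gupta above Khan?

5

Ballots ranking Gupta above Khan: 3+2 = 5.
Ballots ranking Khan above Gupta: 7+4+6 = 17.
So 5 of 22 voters prefer Gupta to Khan.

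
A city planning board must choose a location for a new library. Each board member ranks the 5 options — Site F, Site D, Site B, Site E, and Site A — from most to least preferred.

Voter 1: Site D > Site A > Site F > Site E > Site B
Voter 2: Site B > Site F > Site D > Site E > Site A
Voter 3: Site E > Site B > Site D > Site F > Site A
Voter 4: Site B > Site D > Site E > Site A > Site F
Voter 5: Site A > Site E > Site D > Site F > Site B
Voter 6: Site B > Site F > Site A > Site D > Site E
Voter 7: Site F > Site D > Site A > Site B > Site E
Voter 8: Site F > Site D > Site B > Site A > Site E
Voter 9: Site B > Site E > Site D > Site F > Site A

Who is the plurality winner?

First-place vote totals:
  Site F: 2
  Site D: 1
  Site B: 4
  Site E: 1
  Site A: 1
Site B has the most first-place votes.

Site B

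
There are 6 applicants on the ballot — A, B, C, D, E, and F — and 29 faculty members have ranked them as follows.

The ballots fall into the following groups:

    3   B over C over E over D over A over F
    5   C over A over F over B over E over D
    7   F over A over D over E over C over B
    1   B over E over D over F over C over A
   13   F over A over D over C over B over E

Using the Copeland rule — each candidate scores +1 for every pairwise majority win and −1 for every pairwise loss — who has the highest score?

F

Pairwise results:
  A vs B: A wins 25–4.
  A vs C: A wins 20–9.
  A vs D: A wins 25–4.
  A vs E: A wins 25–4.
  A vs F: F wins 21–8.
  B vs C: C wins 25–4.
  B vs D: D wins 20–9.
  B vs E: B wins 22–7.
  B vs F: F wins 25–4.
  C vs D: D wins 21–8.
  C vs E: C wins 21–8.
  C vs F: F wins 21–8.
  D vs E: D wins 20–9.
  D vs F: F wins 25–4.
  E vs F: F wins 25–4.
Copeland scores (wins − losses):
  A: 4 − 1 = 3
  B: 1 − 4 = -3
  C: 2 − 3 = -1
  D: 3 − 2 = 1
  E: 0 − 5 = -5
  F: 5 − 0 = 5
F has the best Copeland score.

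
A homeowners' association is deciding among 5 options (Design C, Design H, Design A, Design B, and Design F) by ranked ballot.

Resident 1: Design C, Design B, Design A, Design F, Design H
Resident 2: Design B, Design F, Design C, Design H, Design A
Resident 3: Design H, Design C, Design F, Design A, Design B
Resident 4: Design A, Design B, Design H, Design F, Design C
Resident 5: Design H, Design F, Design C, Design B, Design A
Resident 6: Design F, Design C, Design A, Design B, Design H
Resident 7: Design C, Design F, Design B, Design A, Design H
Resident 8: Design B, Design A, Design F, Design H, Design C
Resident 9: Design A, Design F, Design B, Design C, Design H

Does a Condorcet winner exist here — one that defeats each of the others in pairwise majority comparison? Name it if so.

Design F

Head-to-head results (9 voters total):
Design C vs Design H: Design C wins 5–4.
Design C vs Design A: Design C wins 6–3.
Design C vs Design B: Design C wins 5–4.
Design C vs Design F: Design F wins 6–3.
Design H vs Design A: Design A wins 6–3.
Design H vs Design B: Design B wins 7–2.
Design H vs Design F: Design F wins 6–3.
Design A vs Design B: Design B wins 5–4.
Design A vs Design F: Design F wins 5–4.
Design B vs Design F: Design F wins 5–4.
Design F beats each rival — Design C (6–3), Design H (6–3), Design A (5–4), Design B (5–4) — so Design F is the Condorcet winner.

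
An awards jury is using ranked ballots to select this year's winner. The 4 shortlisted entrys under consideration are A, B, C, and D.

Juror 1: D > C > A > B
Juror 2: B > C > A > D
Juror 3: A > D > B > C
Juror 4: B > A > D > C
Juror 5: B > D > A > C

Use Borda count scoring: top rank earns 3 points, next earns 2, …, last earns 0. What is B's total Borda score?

Borda scores:
  A: 1 + 1 + 3 + 2 + 1 = 8
  B: 0 + 3 + 1 + 3 + 3 = 10
  C: 2 + 2 + 0 + 0 + 0 = 4
  D: 3 + 0 + 2 + 1 + 2 = 8

10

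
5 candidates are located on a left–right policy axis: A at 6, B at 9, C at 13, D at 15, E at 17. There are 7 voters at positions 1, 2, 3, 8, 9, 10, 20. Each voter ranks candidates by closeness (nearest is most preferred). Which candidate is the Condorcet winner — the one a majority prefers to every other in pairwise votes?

With single-peaked preferences on a line, the Condorcet winner is the candidate closest to the median voter.
The median voter (position 8) is closest to B at 9.
Check: B vs A — voters closer to B: 4 of 7.

B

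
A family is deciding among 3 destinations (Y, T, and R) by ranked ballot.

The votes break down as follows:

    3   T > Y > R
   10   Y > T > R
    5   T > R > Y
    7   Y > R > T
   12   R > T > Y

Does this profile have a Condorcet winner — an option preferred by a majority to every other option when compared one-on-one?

Head-to-head results (37 voters total):
Y vs T: T wins 20–17.
Y vs R: Y wins 20–17.
T vs R: R wins 19–18.
No candidate beats all others: Y beats R beats T beats Y, a majority cycle.

No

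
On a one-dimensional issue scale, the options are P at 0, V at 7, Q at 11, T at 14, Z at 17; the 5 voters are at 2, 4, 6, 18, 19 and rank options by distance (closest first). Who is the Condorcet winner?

V

With single-peaked preferences on a line, the Condorcet winner is the candidate closest to the median voter.
The median voter (position 6) is closest to V at 7.
Check: V vs Q — voters closer to V: 3 of 5.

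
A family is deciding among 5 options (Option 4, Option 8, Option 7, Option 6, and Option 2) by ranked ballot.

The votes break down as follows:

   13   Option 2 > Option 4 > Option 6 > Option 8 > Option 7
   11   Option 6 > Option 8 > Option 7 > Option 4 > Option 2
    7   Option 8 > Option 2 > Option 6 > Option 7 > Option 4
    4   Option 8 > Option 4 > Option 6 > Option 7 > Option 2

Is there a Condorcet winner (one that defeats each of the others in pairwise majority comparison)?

No

Head-to-head results (35 voters total):
Option 4 vs Option 8: Option 8 wins 22–13.
Option 4 vs Option 7: Option 7 wins 18–17.
Option 4 vs Option 6: Option 6 wins 18–17.
Option 4 vs Option 2: Option 2 wins 20–15.
Option 8 vs Option 7: Option 8 wins 35–0.
Option 8 vs Option 6: Option 6 wins 24–11.
Option 8 vs Option 2: Option 8 wins 22–13.
Option 7 vs Option 6: Option 6 wins 35–0.
Option 7 vs Option 2: Option 2 wins 20–15.
Option 6 vs Option 2: Option 2 wins 20–15.
No candidate beats all others: Option 8 beats Option 2 beats Option 6 beats Option 8, a majority cycle.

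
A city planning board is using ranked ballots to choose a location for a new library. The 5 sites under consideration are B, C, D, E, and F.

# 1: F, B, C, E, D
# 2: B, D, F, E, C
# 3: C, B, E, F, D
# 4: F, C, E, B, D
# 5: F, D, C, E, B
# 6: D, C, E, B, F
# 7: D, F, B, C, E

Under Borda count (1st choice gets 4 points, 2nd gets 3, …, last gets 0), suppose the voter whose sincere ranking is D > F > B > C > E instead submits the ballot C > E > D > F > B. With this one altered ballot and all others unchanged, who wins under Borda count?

Borda totals with the altered ballot: B 12, C 18, D 12, E 12, F 16.
The switch changes the winner from F to C.

C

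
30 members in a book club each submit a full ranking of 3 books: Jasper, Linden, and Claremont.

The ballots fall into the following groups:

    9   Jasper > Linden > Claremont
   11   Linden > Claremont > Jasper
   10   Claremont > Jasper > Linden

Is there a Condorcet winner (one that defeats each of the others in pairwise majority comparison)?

No

Head-to-head results (30 voters total):
Jasper vs Linden: Jasper wins 19–11.
Jasper vs Claremont: Claremont wins 21–9.
Linden vs Claremont: Linden wins 20–10.
No candidate beats all others: Jasper beats Linden beats Claremont beats Jasper, a majority cycle.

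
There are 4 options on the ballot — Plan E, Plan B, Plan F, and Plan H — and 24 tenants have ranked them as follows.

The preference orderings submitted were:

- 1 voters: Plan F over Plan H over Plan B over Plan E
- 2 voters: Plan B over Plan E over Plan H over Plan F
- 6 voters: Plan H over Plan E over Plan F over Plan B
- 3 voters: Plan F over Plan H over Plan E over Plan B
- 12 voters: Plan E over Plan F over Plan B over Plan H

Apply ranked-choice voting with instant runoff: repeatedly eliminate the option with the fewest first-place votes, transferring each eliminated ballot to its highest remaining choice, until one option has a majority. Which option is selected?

Round 1: Plan E 12, Plan H 6, Plan F 4, Plan B 2. Plan B has the fewest and is eliminated.
Round 2: Plan E 14, Plan H 6, Plan F 4. Plan E has a majority.

Plan E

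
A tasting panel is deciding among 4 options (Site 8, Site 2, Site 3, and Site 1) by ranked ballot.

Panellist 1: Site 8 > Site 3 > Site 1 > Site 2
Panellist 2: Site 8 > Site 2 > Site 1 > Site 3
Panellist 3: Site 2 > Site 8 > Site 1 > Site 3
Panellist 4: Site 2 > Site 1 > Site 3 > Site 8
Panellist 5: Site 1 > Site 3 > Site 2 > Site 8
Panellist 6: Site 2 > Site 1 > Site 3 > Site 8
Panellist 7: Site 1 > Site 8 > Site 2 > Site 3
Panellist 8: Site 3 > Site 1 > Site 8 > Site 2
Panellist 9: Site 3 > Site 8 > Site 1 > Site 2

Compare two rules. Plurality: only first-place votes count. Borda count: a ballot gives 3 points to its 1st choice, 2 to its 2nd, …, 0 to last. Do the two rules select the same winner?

No

Plurality first-place counts: Site 8 2, Site 2 3, Site 3 2, Site 1 2 → Site 2.
Borda totals: Site 8 13, Site 2 13, Site 3 12, Site 1 16 → Site 1.
The two rules disagree: plurality picks Site 2, Borda picks Site 1.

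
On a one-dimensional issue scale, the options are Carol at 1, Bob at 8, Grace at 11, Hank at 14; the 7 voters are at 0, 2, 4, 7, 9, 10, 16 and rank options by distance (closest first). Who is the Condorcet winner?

With single-peaked preferences on a line, the Condorcet winner is the candidate closest to the median voter.
The median voter (position 7) is closest to Bob at 8.
Check: Bob vs Grace — voters closer to Bob: 5 of 7.

Bob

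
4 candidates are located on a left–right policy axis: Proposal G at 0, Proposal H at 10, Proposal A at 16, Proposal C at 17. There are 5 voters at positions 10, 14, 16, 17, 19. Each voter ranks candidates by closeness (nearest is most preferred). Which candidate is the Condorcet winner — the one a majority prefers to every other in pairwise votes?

Proposal A

With single-peaked preferences on a line, the Condorcet winner is the candidate closest to the median voter.
The median voter (position 16) is closest to Proposal A at 16.
Check: Proposal A vs Proposal G — voters closer to Proposal A: 5 of 5.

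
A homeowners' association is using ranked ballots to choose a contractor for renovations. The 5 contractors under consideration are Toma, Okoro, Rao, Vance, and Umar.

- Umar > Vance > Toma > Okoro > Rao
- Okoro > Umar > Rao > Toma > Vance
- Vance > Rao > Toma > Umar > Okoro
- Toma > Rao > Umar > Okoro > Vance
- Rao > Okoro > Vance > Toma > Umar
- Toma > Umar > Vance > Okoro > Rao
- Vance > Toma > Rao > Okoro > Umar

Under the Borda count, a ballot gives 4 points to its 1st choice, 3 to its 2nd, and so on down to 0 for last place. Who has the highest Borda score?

Toma

Borda scores:
  Toma: 2 + 1 + 2 + 4 + 1 + 4 + 3 = 17
  Okoro: 1 + 4 + 0 + 1 + 3 + 1 + 1 = 11
  Rao: 0 + 2 + 3 + 3 + 4 + 0 + 2 = 14
  Vance: 3 + 0 + 4 + 0 + 2 + 2 + 4 = 15
  Umar: 4 + 3 + 1 + 2 + 0 + 3 + 0 = 13
Toma has the highest total.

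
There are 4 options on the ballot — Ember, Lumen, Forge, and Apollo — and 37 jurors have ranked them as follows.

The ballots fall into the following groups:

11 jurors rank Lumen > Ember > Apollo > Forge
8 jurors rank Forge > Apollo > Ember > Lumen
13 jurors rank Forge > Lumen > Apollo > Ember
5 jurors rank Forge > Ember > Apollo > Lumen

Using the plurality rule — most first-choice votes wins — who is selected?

Forge

First-place vote totals:
  Ember: 0
  Lumen: 11
  Forge: 26
  Apollo: 0
Forge has the most first-place votes.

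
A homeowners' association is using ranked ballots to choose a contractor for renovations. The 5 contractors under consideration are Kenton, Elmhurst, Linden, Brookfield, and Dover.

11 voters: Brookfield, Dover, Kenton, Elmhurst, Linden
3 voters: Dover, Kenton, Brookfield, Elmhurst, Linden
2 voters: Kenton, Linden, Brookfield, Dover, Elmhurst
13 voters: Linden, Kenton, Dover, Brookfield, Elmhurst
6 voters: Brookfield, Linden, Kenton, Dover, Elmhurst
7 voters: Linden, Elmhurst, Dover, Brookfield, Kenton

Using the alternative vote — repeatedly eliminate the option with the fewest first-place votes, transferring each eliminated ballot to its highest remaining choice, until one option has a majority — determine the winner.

Round 1: Linden 20, Brookfield 17, Dover 3, Kenton 2, Elmhurst 0. Elmhurst has the fewest and is eliminated.
Round 2: Linden 20, Brookfield 17, Dover 3, Kenton 2. Kenton has the fewest and is eliminated.
Round 3: Linden 22, Brookfield 17, Dover 3. Linden has a majority.

Linden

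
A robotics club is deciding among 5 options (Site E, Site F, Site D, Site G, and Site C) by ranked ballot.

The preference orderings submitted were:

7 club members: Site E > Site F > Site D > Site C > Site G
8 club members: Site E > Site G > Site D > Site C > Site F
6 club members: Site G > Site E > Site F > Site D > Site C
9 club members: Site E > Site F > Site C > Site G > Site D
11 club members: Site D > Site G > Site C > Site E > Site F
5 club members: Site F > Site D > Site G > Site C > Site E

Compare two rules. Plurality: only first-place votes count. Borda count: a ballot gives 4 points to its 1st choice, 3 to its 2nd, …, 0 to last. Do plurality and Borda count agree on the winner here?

Yes

Plurality first-place counts: Site E 24, Site F 5, Site D 11, Site G 6, Site C 0 → Site E.
Borda totals: Site E 125, Site F 80, Site D 95, Site G 100, Site C 60 → Site E.
The two rules agree on Site E.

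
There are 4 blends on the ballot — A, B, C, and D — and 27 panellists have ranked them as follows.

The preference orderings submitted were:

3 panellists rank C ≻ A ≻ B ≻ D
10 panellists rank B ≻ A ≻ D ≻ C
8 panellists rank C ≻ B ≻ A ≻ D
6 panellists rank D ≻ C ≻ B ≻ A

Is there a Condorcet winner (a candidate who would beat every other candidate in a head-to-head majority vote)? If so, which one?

No Condorcet winner

Head-to-head results (27 voters total):
A vs B: B wins 24–3.
A vs C: C wins 17–10.
A vs D: A wins 21–6.
B vs C: C wins 17–10.
B vs D: B wins 21–6.
C vs D: D wins 16–11.
No candidate beats all others: A beats D beats C beats A, a majority cycle.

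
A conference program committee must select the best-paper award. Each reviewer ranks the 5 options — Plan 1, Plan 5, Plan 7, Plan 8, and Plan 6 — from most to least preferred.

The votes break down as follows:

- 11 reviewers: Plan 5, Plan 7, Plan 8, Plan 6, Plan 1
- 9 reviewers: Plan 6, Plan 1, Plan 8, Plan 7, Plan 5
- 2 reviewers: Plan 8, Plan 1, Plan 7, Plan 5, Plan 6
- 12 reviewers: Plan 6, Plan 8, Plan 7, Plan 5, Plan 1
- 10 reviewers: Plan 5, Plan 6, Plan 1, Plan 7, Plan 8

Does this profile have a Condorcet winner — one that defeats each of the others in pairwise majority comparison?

Head-to-head results (44 voters total):
Plan 1 vs Plan 5: Plan 5 wins 33–11.
Plan 1 vs Plan 7: Plan 7 wins 23–21.
Plan 1 vs Plan 8: Plan 8 wins 25–19.
Plan 1 vs Plan 6: Plan 6 wins 42–2.
Plan 5 vs Plan 7: Plan 7 wins 23–21.
Plan 5 vs Plan 8: Plan 8 wins 23–21.
Plan 5 vs Plan 6: Plan 5 wins 23–21.
Plan 7 vs Plan 8: Plan 8 wins 23–21.
Plan 7 vs Plan 6: Plan 6 wins 31–13.
Plan 8 vs Plan 6: Plan 6 wins 31–13.
No candidate beats all others: Plan 5 beats Plan 6 beats Plan 7 beats Plan 5, a majority cycle.

No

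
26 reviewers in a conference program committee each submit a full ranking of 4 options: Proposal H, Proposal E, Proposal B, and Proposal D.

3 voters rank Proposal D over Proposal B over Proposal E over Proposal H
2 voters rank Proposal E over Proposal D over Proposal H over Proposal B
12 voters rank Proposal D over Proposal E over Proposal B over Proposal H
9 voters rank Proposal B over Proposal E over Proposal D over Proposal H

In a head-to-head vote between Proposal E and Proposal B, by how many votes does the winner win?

2

Ballots ranking Proposal E above Proposal B: 2+12 = 14.
Ballots ranking Proposal B above Proposal E: 3+9 = 12.
Proposal E wins 14–12, a margin of 2.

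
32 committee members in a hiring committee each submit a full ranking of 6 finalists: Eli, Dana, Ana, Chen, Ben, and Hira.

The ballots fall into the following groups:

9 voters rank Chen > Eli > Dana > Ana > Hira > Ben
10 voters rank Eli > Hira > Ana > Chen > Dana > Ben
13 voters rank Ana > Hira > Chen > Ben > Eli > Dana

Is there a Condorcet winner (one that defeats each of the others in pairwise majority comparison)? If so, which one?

None — there is no Condorcet winner

Head-to-head results (32 voters total):
Eli vs Dana: Eli wins 32–0.
Eli vs Ana: Eli wins 19–13.
Eli vs Chen: Chen wins 22–10.
Eli vs Ben: Eli wins 19–13.
Eli vs Hira: Eli wins 19–13.
Dana vs Ana: Ana wins 23–9.
Dana vs Chen: Chen wins 32–0.
Dana vs Ben: Dana wins 19–13.
Dana vs Hira: Hira wins 23–9.
Ana vs Chen: Ana wins 23–9.
Ana vs Ben: Ana wins 32–0.
Ana vs Hira: Ana wins 22–10.
Chen vs Ben: Chen wins 32–0.
Chen vs Hira: Hira wins 23–9.
Ben vs Hira: Hira wins 32–0.
No candidate beats all others: Eli beats Ana beats Chen beats Eli, a majority cycle.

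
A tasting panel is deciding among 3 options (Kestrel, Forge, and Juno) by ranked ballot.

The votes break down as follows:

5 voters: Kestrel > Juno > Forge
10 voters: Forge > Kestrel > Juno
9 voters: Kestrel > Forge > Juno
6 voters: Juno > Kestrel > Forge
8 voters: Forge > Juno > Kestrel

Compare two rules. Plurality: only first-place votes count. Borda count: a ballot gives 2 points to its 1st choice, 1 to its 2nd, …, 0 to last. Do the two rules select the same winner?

Plurality first-place counts: Kestrel 14, Forge 18, Juno 6 → Forge.
Borda totals: Kestrel 44, Forge 45, Juno 25 → Forge.
The two rules agree on Forge.

Yes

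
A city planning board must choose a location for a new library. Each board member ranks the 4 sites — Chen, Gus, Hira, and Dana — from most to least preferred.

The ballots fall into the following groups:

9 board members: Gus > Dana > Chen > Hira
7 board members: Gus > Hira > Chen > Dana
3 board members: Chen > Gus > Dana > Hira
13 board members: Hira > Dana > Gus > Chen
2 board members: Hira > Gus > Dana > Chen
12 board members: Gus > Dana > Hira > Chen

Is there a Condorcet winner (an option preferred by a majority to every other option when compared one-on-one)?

Head-to-head results (46 voters total):
Chen vs Gus: Gus wins 43–3.
Chen vs Hira: Hira wins 34–12.
Chen vs Dana: Dana wins 36–10.
Gus vs Hira: Gus wins 31–15.
Gus vs Dana: Gus wins 33–13.
Hira vs Dana: Dana wins 24–22.
Gus beats each rival — Chen (43–3), Hira (31–15), Dana (33–13) — so Gus is the Condorcet winner.

Yes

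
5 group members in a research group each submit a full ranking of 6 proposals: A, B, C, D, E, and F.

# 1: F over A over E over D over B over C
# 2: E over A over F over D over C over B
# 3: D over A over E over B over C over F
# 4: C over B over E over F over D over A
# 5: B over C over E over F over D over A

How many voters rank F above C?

2

Ballots ranking F above C: 2.
Ballots ranking C above F: 3.
So 2 of 5 voters prefer F to C.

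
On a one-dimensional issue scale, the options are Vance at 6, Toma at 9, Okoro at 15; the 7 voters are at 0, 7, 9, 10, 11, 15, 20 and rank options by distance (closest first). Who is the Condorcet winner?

With single-peaked preferences on a line, the Condorcet winner is the candidate closest to the median voter.
The median voter (position 10) is closest to Toma at 9.
Check: Toma vs Okoro — voters closer to Toma: 5 of 7.

Toma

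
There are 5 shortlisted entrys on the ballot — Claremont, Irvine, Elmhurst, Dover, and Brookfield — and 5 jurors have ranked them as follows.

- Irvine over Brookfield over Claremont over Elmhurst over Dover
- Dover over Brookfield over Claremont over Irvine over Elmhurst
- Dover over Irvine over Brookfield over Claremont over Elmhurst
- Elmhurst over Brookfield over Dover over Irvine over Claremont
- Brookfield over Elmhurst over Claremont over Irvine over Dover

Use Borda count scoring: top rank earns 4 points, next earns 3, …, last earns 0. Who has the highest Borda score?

Borda scores:
  Claremont: 2 + 2 + 1 + 0 + 2 = 7
  Irvine: 4 + 1 + 3 + 1 + 1 = 10
  Elmhurst: 1 + 0 + 0 + 4 + 3 = 8
  Dover: 0 + 4 + 4 + 2 + 0 = 10
  Brookfield: 3 + 3 + 2 + 3 + 4 = 15
Brookfield has the highest total.

Brookfield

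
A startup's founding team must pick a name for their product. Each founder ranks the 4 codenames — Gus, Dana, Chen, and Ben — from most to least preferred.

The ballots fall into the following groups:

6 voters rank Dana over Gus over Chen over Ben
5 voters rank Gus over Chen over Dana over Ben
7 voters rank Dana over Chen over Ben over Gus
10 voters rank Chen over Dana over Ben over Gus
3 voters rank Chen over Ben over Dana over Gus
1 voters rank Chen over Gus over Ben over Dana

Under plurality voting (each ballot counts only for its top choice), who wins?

First-place vote totals:
  Gus: 5
  Dana: 13
  Chen: 14
  Ben: 0
Chen has the most first-place votes.

Chen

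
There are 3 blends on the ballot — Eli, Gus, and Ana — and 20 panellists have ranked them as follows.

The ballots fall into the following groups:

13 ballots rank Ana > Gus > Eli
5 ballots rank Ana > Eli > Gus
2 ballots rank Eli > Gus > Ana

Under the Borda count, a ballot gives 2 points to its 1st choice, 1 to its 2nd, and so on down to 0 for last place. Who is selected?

Borda scores:
  Eli: 13·0 + 5·1 + 2·2 = 9
  Gus: 13·1 + 5·0 + 2·1 = 15
  Ana: 13·2 + 5·2 + 2·0 = 36
Ana has the highest total.

Ana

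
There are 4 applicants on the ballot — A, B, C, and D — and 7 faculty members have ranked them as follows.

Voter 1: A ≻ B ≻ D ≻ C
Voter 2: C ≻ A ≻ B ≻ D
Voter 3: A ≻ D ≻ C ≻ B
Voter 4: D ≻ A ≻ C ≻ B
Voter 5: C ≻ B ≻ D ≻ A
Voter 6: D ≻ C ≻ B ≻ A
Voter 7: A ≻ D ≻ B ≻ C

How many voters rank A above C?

4

Ballots ranking A above C: 4.
Ballots ranking C above A: 3.
So 4 of 7 voters prefer A to C.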